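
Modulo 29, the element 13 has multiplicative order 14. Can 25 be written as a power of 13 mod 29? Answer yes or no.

yes

⟨13⟩ has order 14; its elements mod 29 are {1, 4, 5, 6, 7, 9, 13, 16, 20, 22, 23, 24, 25, 28}.
25 is in this set.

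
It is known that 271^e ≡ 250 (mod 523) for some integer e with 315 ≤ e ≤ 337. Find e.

316

Compute 271^315 mod 523 = 219, then multiply by 271 repeatedly:
  271^315=219  271^316=250
Found 250 at exponent 316.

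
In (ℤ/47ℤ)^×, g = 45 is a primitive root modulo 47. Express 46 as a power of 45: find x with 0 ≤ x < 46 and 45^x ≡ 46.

23

Successive powers of 45 modulo 47:
  45^0=1  45^1=45  45^2=4  45^3=39  45^4=16  45^5=15
  45^6=17  45^7=13  45^8=21  45^9=5  45^10=37  45^11=20
  45^12=7  45^13=33  45^14=28  45^15=38  45^16=18  45^17=11
  45^18=25  45^19=44  45^20=6  45^21=35  45^22=24  45^23=46
So 45^23 ≡ 46 (mod 47), giving x = 23.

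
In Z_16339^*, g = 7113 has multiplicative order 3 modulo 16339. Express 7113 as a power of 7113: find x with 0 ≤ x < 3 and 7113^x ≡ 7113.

Successive powers of 7113 modulo 16339:
  7113^0=1  7113^1=7113
So 7113^1 ≡ 7113 (mod 16339), giving x = 1.

1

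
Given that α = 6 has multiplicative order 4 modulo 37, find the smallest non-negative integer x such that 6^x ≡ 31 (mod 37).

3

Successive powers of 6 modulo 37:
  6^0=1  6^1=6  6^2=36  6^3=31
So 6^3 ≡ 31 (mod 37), giving x = 3.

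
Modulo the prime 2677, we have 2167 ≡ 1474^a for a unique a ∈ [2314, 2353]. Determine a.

2342

Compute 1474^2314 mod 2677 = 2620, then multiply by 1474 repeatedly:
  1474^2314=2620  1474^2315=1646  1474^2316=842  1474^2317=1657  1474^2318=994
  1474^2319=837  1474^2320=2318  1474^2321=880  1474^2322=1452  1474^2323=1325
  1474^2324=1517  1474^2325=763  1474^2326=322  1474^2327=799  1474^2328=2523
  1474^2329=549  1474^2330=772  1474^2331=203  1474^2332=2075  1474^2333=1416
  1474^2334=1801  1474^2335=1767  1474^2336=2514  1474^2337=668  1474^2338=2173
  1474^2339=1310  1474^2340=823  1474^2341=421  1474^2342=2167
Found 2167 at exponent 2342.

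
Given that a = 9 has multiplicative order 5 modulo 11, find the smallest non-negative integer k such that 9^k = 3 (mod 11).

3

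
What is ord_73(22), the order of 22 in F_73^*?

The order of 22 must divide p − 1 = 72 = 2^3 · 3^2.
Divisors: 1, 2, 3, 4, 6, 8, 9, 12, 18, 24, 36, 72.
Check each in increasing order: 22^1 ≡ 22;  22^2 ≡ 46;  22^3 ≡ 63;  22^4 ≡ 72;  22^6 ≡ 27;  22^8 ≡ 1.
Smallest exponent giving 1 is 8.

8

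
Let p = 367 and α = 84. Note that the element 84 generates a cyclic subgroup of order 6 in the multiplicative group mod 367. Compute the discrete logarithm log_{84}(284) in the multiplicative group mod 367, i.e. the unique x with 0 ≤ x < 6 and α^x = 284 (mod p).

5

Successive powers of 84 modulo 367:
  84^0=1  84^1=84  84^2=83  84^3=366  84^4=283  84^5=284
So 84^5 ≡ 284 (mod 367), giving x = 5.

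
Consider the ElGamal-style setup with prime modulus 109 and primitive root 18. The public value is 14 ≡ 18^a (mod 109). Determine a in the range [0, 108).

65

Baby-step giant-step with m = ceil(sqrt(108)) = 11.
Baby table (18^j mod 109 for j=0..10):
  0:1  1:18  2:106  3:55  4:9  5:53  6:82  7:59
  8:81  9:41  10:84
Giant step factor: 18^(-11) ≡ 70 (mod 109).
Scan 14·70^i mod 109 for i = 0, 1, …:
  i=0: 14   i=1: 108   i=2: 39   i=3: 5
  i=4: 23   i=5: 84
Match at i=5, j=10: a = 5·11 + 10 = 65.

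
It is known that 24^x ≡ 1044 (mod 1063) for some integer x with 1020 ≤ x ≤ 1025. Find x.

Compute 24^1020 mod 1063 = 492, then multiply by 24 repeatedly:
  24^1020=492  24^1021=115  24^1022=634  24^1023=334  24^1024=575
  24^1025=1044
Found 1044 at exponent 1025.

1025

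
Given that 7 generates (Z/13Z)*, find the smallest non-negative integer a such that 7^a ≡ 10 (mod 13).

2

Successive powers of 7 modulo 13:
  7^0=1  7^1=7  7^2=10
So 7^2 ≡ 10 (mod 13), giving a = 2.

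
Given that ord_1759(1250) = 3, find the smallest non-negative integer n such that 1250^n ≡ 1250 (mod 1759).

1

Successive powers of 1250 modulo 1759:
  1250^0=1  1250^1=1250
So 1250^1 ≡ 1250 (mod 1759), giving n = 1.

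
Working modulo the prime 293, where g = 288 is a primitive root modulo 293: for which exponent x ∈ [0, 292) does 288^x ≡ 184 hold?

Baby-step giant-step with m = ceil(sqrt(292)) = 18.
Baby table (288^j mod 293 for j=0..17):
  0:1  1:288  2:25  3:168  4:39  5:98  6:96  7:106
  8:56  9:13  10:228  11:32  12:133  13:214  14:102  15:76
  16:206  17:142
Giant step factor: 288^(-18) ≡ 267 (mod 293).
Scan 184·267^i mod 293 for i = 0, 1, …:
  i=0: 184   i=1: 197   i=2: 152   i=3: 150
  i=4: 202   i=5: 22   i=6: 14   i=7: 222
  i=8: 88   i=9: 56
Match at i=9, j=8: x = 9·18 + 8 = 170.

170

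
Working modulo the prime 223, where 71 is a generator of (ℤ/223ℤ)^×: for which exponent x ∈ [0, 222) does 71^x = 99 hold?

Baby-step giant-step with m = ceil(sqrt(222)) = 15.
Baby table (71^j mod 223 for j=0..14):
  0:1  1:71  2:135  3:219  4:162  5:129  6:16  7:21
  8:153  9:159  10:139  11:57  12:33  13:113  14:218
Giant step factor: 71^(-15) ≡ 174 (mod 223).
Scan 99·174^i mod 223 for i = 0, 1, …:
  i=0: 99   i=1: 55   i=2: 204   i=3: 39
  i=4: 96   i=5: 202   i=6: 137   i=7: 200
  i=8: 12   i=9: 81   i=10: 45   i=11: 25
  i=12: 113
Match at i=12, j=13: x = 12·15 + 13 = 193.

193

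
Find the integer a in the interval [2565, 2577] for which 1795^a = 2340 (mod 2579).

2567

Compute 1795^2565 mod 2579 = 649, then multiply by 1795 repeatedly:
  1795^2565=649  1795^2566=1826  1795^2567=2340
Found 2340 at exponent 2567.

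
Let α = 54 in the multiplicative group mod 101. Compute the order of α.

The order of 54 must divide p − 1 = 100 = 2^2 · 5^2.
Divisors: 1, 2, 4, 5, 10, 20, 25, 50, 100.
Check each in increasing order: 54^1 ≡ 54;  54^2 ≡ 88;  54^4 ≡ 68;  54^5 ≡ 36;  54^10 ≡ 84;  54^20 ≡ 87;  54^25 ≡ 1.
Smallest exponent giving 1 is 25.

25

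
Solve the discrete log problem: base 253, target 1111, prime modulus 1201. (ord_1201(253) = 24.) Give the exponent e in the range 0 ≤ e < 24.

Successive powers of 253 modulo 1201:
  253^0=1  253^1=253  253^2=356  253^3=1194  253^4=631  253^5=1111
So 253^5 ≡ 1111 (mod 1201), giving e = 5.

5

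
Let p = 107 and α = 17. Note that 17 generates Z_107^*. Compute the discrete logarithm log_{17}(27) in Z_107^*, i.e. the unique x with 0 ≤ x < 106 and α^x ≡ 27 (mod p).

84

Baby-step giant-step with m = ceil(sqrt(106)) = 11.
Baby table (17^j mod 107 for j=0..10):
  0:1  1:17  2:75  3:98  4:61  5:74  6:81  7:93
  8:83  9:20  10:19
Giant step factor: 17^(-11) ≡ 54 (mod 107).
Scan 27·54^i mod 107 for i = 0, 1, …:
  i=0: 27   i=1: 67   i=2: 87   i=3: 97
  i=4: 102   i=5: 51   i=6: 79   i=7: 93
Match at i=7, j=7: x = 7·11 + 7 = 84.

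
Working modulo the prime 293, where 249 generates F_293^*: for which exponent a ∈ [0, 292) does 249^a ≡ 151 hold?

251

Baby-step giant-step with m = ceil(sqrt(292)) = 18.
Baby table (249^j mod 293 for j=0..17):
  0:1  1:249  2:178  3:79  4:40  5:291  6:88  7:230
  8:135  9:213  10:4  11:117  12:126  13:23  14:160  15:285
  16:59  17:41
Giant step factor: 249^(-18) ≡ 121 (mod 293).
Scan 151·121^i mod 293 for i = 0, 1, …:
  i=0: 151   i=1: 105   i=2: 106   i=3: 227
  i=4: 218   i=5: 8   i=6: 89   i=7: 221
  i=8: 78   i=9: 62   i=10: 177   i=11: 28
  i=12: 165   i=13: 41
Match at i=13, j=17: a = 13·18 + 17 = 251.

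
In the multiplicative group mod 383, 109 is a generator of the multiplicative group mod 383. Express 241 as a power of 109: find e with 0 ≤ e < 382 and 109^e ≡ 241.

79

Baby-step giant-step with m = ceil(sqrt(382)) = 20.
Baby table (109^j mod 383 for j=0..19):
  0:1  1:109  2:8  3:106  4:64  5:82  6:129  7:273
  8:266  9:269  10:213  11:237  12:172  13:364  14:227  15:231
  16:284  17:316  18:357  19:230
Giant step factor: 109^(-20) ≡ 116 (mod 383).
Scan 241·116^i mod 383 for i = 0, 1, …:
  i=0: 241   i=1: 380   i=2: 35   i=3: 230
Match at i=3, j=19: e = 3·20 + 19 = 79.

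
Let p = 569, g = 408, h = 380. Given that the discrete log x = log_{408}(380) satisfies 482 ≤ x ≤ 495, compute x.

485

Compute 408^482 mod 569 = 410, then multiply by 408 repeatedly:
  408^482=410  408^483=563  408^484=397  408^485=380
Found 380 at exponent 485.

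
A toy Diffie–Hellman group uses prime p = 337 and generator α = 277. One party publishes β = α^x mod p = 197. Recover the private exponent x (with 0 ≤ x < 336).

Baby-step giant-step with m = ceil(sqrt(336)) = 19.
Baby table (277^j mod 337 for j=0..18):
  0:1  1:277  2:230  3:17  4:328  5:203  6:289  7:184
  8:81  9:195  10:95  11:29  12:282  13:267  14:156  15:76
  16:158  17:293  18:281
Giant step factor: 277^(-19) ≡ 101 (mod 337).
Scan 197·101^i mod 337 for i = 0, 1, …:
  i=0: 197   i=1: 14   i=2: 66   i=3: 263
  i=4: 277
Match at i=4, j=1: x = 4·19 + 1 = 77.

77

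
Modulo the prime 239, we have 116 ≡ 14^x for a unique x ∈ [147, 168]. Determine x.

Compute 14^147 mod 239 = 107, then multiply by 14 repeatedly:
  14^147=107  14^148=64  14^149=179  14^150=116
Found 116 at exponent 150.

150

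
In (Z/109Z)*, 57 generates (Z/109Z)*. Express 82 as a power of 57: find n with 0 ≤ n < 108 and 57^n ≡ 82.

102

Baby-step giant-step with m = ceil(sqrt(108)) = 11.
Baby table (57^j mod 109 for j=0..10):
  0:1  1:57  2:88  3:2  4:5  5:67  6:4  7:10
  8:25  9:8  10:20
Giant step factor: 57^(-11) ≡ 24 (mod 109).
Scan 82·24^i mod 109 for i = 0, 1, …:
  i=0: 82   i=1: 6   i=2: 35   i=3: 77
  i=4: 104   i=5: 98   i=6: 63   i=7: 95
  i=8: 100   i=9: 2
Match at i=9, j=3: n = 9·11 + 3 = 102.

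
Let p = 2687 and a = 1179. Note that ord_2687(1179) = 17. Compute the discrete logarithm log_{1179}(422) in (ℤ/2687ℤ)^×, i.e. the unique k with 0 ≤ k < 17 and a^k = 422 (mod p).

7

Successive powers of 1179 modulo 2687:
  1179^0=1  1179^1=1179  1179^2=862  1179^3=612  1179^4=1432  1179^5=892
  1179^6=1051  1179^7=422
So 1179^7 ≡ 422 (mod 2687), giving k = 7.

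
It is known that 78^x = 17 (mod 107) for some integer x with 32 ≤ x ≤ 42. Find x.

Compute 78^32 mod 107 = 3, then multiply by 78 repeatedly:
  78^32=3  78^33=20  78^34=62  78^35=21  78^36=33
  78^37=6  78^38=40  78^39=17
Found 17 at exponent 39.

39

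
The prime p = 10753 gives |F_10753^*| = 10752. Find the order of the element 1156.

448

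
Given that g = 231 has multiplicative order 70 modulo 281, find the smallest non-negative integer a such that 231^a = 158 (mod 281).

Baby-step giant-step with m = ceil(sqrt(70)) = 9.
Baby table (231^j mod 281 for j=0..8):
  0:1  1:231  2:252  3:45  4:279  5:100  6:58  7:191
  8:4
Giant step factor: 231^(-9) ≡ 170 (mod 281).
Scan 158·170^i mod 281 for i = 0, 1, …:
  i=0: 158   i=1: 165   i=2: 231
Match at i=2, j=1: a = 2·9 + 1 = 19.

19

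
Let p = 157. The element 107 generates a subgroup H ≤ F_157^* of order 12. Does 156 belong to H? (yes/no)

yes

⟨107⟩ has order 12; its elements mod 157 are {1, 12, 13, 22, 28, 50, 107, 129, 135, 144, 145, 156}.
156 is in this set.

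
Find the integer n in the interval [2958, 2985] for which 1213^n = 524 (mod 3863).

2971

Compute 1213^2958 mod 3863 = 1393, then multiply by 1213 repeatedly:
  1213^2958=1393  1213^2959=1578  1213^2960=1929  1213^2961=2762  1213^2962=1085
  1213^2963=2685  1213^2964=396  1213^2965=1336  1213^2966=1971  1213^2967=3489
  1213^2968=2172  1213^2969=70  1213^2970=3787  1213^2971=524
Found 524 at exponent 2971.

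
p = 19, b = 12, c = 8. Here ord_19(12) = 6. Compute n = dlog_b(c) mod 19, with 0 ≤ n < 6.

5

Successive powers of 12 modulo 19:
  12^0=1  12^1=12  12^2=11  12^3=18  12^4=7  12^5=8
So 12^5 ≡ 8 (mod 19), giving n = 5.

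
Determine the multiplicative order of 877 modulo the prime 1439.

1438

The order of 877 must divide p − 1 = 1438 = 2 · 719.
Divisors: 1, 2, 719, 1438.
Check each in increasing order: 877^1 ≡ 877;  877^2 ≡ 703;  877^719 ≡ 1438;  877^1438 ≡ 1.
Smallest exponent giving 1 is 1438.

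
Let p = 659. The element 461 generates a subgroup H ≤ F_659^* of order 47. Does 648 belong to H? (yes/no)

no

648 ∈ ⟨461⟩ iff 648^47 ≡ 1 (mod 659), since |⟨461⟩| = 47.
648^47 mod 659 = 249.
Since 249 ≠ 1, 648 does not lie in the subgroup.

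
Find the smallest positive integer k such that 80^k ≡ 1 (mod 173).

4

The order of 80 must divide p − 1 = 172 = 2^2 · 43.
Divisors: 1, 2, 4, 43, 86, 172.
Check each in increasing order: 80^1 ≡ 80;  80^2 ≡ 172;  80^4 ≡ 1.
Smallest exponent giving 1 is 4.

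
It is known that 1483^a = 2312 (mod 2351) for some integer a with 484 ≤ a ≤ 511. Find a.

Compute 1483^484 mod 2351 = 1472, then multiply by 1483 repeatedly:
  1483^484=1472  1483^485=1248  1483^486=547  1483^487=106  1483^488=2032
  1483^489=1825  1483^490=474  1483^491=2344  1483^492=1374  1483^493=1676
  1483^494=501  1483^495=67  1483^496=619  1483^497=1087  1483^498=1586
  1483^499=1038  1483^500=1800  1483^501=1015  1483^502=605  1483^503=1484
  1483^504=236  1483^505=2040  1483^506=1934  1483^507=2253  1483^508=428
  1483^509=2305  1483^510=2312
Found 2312 at exponent 510.

510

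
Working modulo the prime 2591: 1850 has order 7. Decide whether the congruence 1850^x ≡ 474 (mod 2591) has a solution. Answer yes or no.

yes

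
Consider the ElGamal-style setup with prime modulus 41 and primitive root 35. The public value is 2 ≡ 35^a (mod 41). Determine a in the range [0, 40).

26

Successive powers of 35 modulo 41:
  35^0=1  35^1=35  35^2=36  35^3=30  35^4=25  35^5=14
  35^6=39  35^7=12  35^8=10  35^9=22  35^10=32  35^11=13
  35^12=4  35^13=17  35^14=21  35^15=38  35^16=18  35^17=15
  35^18=33  35^19=7  35^20=40  35^21=6  35^22=5  35^23=11
  35^24=16  35^25=27  35^26=2
So 35^26 ≡ 2 (mod 41), giving a = 26.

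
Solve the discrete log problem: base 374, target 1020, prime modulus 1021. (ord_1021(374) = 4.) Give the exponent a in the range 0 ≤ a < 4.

2

Successive powers of 374 modulo 1021:
  374^0=1  374^1=374  374^2=1020
So 374^2 ≡ 1020 (mod 1021), giving a = 2.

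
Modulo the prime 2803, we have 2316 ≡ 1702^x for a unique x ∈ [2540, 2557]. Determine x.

Compute 1702^2540 mod 2803 = 2108, then multiply by 1702 repeatedly:
  1702^2540=2108  1702^2541=2779  1702^2542=1197  1702^2543=2316
Found 2316 at exponent 2543.

2543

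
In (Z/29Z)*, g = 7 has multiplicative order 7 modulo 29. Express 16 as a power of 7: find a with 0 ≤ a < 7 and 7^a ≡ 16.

5

Successive powers of 7 modulo 29:
  7^0=1  7^1=7  7^2=20  7^3=24  7^4=23  7^5=16
So 7^5 ≡ 16 (mod 29), giving a = 5.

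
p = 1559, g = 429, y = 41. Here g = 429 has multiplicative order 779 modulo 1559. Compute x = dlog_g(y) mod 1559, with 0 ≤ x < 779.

Baby-step giant-step with m = ceil(sqrt(779)) = 28.
Baby table (429^j mod 1559 for j=0..27):
  0:1  1:429  2:79  3:1152  4:5  5:586  6:395  7:1083
  8:25  9:1371  10:416  11:738  12:125  13:619  14:521  15:572
  16:625  17:1536  18:1046  19:1301  20:7  21:1444  22:553  23:269
  24:35  25:984  26:1206  27:1345
Giant step factor: 429^(-28) ≡ 98 (mod 1559).
Scan 41·98^i mod 1559 for i = 0, 1, …:
  i=0: 41   i=1: 900   i=2: 896   i=3: 504
  i=4: 1063   i=5: 1280   i=6: 720   i=7: 405
  i=8: 715   i=9: 1474   i=10: 1024   i=11: 576
  i=12: 324   i=13: 572
Match at i=13, j=15: x = 13·28 + 15 = 379.

379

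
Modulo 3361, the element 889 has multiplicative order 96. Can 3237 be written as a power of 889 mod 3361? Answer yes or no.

no

3237 ∈ ⟨889⟩ iff 3237^96 ≡ 1 (mod 3361), since |⟨889⟩| = 96.
3237^96 mod 3361 = 3298.
Since 3298 ≠ 1, 3237 does not lie in the subgroup.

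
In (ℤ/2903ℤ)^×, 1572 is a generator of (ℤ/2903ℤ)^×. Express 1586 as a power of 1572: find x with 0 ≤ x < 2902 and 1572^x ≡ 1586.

Baby-step giant-step with m = ceil(sqrt(2902)) = 54.
Baby table (1572^j mod 2903 for j=0..53):
  0:1  1:1572  2:731  3:2447  4:209  5:509  6:1823  7:495
  8:136  9:1873  10:714  11:1850  12:2297  13:2455  14:1173  15:551
  16:1078  17:2167  18:1305  19:1942  20:1771  21:35  22:2766  23:2361
  24:1458  25:1509  26:397  27:2842  28:2810  29:1857  30:1689  31:1766
  32:884  33:2014  34:1738  35:413  36:1867  37:2894  38:367  39:2130
  40:1201  41:1022  42:1225  43:1011  44:1351  45:1679  46:561  47:2283
  48:768  49:2551  50:1129  51:1055  52:847  53:1910
Giant step factor: 1572^(-54) ≡ 1778 (mod 2903).
Scan 1586·1778^i mod 2903 for i = 0, 1, …:
  i=0: 1586   i=1: 1095   i=2: 1900   i=3: 2011
  i=4: 1965   i=5: 1461   i=6: 2376   i=7: 663
  i=8: 196   i=9: 128     …   i=23: 265
  i=24: 884
Match at i=24, j=32: x = 24·54 + 32 = 1328.

1328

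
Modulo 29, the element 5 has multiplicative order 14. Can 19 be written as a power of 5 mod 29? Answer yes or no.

⟨5⟩ has order 14; its elements mod 29 are {1, 4, 5, 6, 7, 9, 13, 16, 20, 22, 23, 24, 25, 28}.
19 is not in this set.

no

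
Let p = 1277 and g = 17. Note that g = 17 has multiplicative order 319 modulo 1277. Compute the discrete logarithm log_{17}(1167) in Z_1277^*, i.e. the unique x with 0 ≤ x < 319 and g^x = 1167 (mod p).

114

Baby-step giant-step with m = ceil(sqrt(319)) = 18.
Baby table (17^j mod 1277 for j=0..17):
  0:1  1:17  2:289  3:1082  4:516  5:1110  6:992  7:263
  8:640  9:664  10:1072  11:346  12:774  13:388  14:211  15:1033
  16:960  17:996
Giant step factor: 17^(-18) ≡ 625 (mod 1277).
Scan 1167·625^i mod 1277 for i = 0, 1, …:
  i=0: 1167   i=1: 208   i=2: 1023   i=3: 875
  i=4: 319   i=5: 163   i=6: 992
Match at i=6, j=6: x = 6·18 + 6 = 114.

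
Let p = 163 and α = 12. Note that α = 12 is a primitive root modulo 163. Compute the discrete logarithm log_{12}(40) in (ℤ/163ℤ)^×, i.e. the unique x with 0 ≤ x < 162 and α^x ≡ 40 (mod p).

126

Baby-step giant-step with m = ceil(sqrt(162)) = 13.
Baby table (12^j mod 163 for j=0..12):
  0:1  1:12  2:144  3:98  4:35  5:94  6:150  7:7
  8:84  9:30  10:34  11:82  12:6
Giant step factor: 12^(-13) ≡ 120 (mod 163).
Scan 40·120^i mod 163 for i = 0, 1, …:
  i=0: 40   i=1: 73   i=2: 121   i=3: 13
  i=4: 93   i=5: 76   i=6: 155   i=7: 18
  i=8: 41   i=9: 30
Match at i=9, j=9: x = 9·13 + 9 = 126.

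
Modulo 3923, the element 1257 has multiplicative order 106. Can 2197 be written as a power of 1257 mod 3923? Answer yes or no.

2197 ∈ ⟨1257⟩ iff 2197^106 ≡ 1 (mod 3923), since |⟨1257⟩| = 106.
2197^106 mod 3923 = 3269.
Since 3269 ≠ 1, 2197 does not lie in the subgroup.

no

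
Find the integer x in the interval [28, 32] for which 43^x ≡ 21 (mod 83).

Compute 43^28 mod 83 = 37, then multiply by 43 repeatedly:
  43^28=37  43^29=14  43^30=21
Found 21 at exponent 30.

30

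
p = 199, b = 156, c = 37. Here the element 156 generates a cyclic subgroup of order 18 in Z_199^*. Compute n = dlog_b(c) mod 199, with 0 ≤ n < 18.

Successive powers of 156 modulo 199:
  156^0=1  156^1=156  156^2=58  156^3=93  156^4=180  156^5=21
  156^6=92  156^7=24  156^8=162  156^9=198  156^10=43  156^11=141
  156^12=106  156^13=19  156^14=178  156^15=107  156^16=175  156^17=37
So 156^17 ≡ 37 (mod 199), giving n = 17.

17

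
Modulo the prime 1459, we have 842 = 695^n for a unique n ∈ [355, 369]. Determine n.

Compute 695^355 mod 1459 = 1104, then multiply by 695 repeatedly:
  695^355=1104  695^356=1305  695^357=936  695^358=1265  695^359=857
  695^360=343  695^361=568  695^362=830  695^363=545  695^364=894
  695^365=1255  695^366=1202  695^367=842
Found 842 at exponent 367.

367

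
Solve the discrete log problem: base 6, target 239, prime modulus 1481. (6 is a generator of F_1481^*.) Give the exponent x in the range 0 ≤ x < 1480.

1005

Baby-step giant-step with m = ceil(sqrt(1480)) = 39.
Baby table (6^j mod 1481 for j=0..38):
  0:1  1:6  2:36  3:216  4:1296  5:371  6:745  7:27
  8:162  9:972  10:1389  11:929  12:1131  13:862  14:729  15:1412
  16:1067  17:478  18:1387  19:917  20:1059  21:430  22:1099  23:670
  24:1058  25:424  26:1063  27:454  28:1243  29:53  30:318  31:427
  32:1081  33:562  34:410  35:979  36:1431  37:1181  38:1162
Giant step factor: 6^(-39) ≡ 236 (mod 1481).
Scan 239·236^i mod 1481 for i = 0, 1, …:
  i=0: 239   i=1: 126   i=2: 116   i=3: 718
  i=4: 614   i=5: 1247   i=6: 1054   i=7: 1417
  i=8: 1187   i=9: 223     …   i=24: 39
  i=25: 318
Match at i=25, j=30: x = 25·39 + 30 = 1005.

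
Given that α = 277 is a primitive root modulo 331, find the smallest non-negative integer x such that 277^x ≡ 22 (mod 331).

42

Baby-step giant-step with m = ceil(sqrt(330)) = 19.
Baby table (277^j mod 331 for j=0..18):
  0:1  1:277  2:268  3:92  4:328  5:162  6:189  7:55
  8:9  9:176  10:95  11:166  12:304  13:134  14:46  15:164
  16:81  17:260  18:193
Giant step factor: 277^(-19) ≡ 37 (mod 331).
Scan 22·37^i mod 331 for i = 0, 1, …:
  i=0: 22   i=1: 152   i=2: 328
Match at i=2, j=4: x = 2·19 + 4 = 42.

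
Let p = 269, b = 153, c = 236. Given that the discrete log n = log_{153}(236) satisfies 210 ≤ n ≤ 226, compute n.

Compute 153^210 mod 269 = 89, then multiply by 153 repeatedly:
  153^210=89  153^211=167  153^212=265  153^213=195  153^214=245
  153^215=94  153^216=125  153^217=26  153^218=212  153^219=156
  153^220=196  153^221=129  153^222=100  153^223=236
Found 236 at exponent 223.

223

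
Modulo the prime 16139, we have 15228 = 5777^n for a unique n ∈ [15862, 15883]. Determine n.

15877

Compute 5777^15862 mod 16139 = 4392, then multiply by 5777 repeatedly:
  5777^15862=4392  5777^15863=2076  5777^15864=1775  5777^15865=5910  5777^15866=8085
  5777^15867=779  5777^15868=13641  5777^15869=13459  5777^15870=11080  5777^15871=1886
  5777^15872=1597  5777^15873=10500  5777^15874=8138  5777^15875=319  5777^15876=3017
  5777^15877=15228
Found 15228 at exponent 15877.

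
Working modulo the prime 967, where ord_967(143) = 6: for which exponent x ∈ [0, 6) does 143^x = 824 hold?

4

Successive powers of 143 modulo 967:
  143^0=1  143^1=143  143^2=142  143^3=966  143^4=824
So 143^4 ≡ 824 (mod 967), giving x = 4.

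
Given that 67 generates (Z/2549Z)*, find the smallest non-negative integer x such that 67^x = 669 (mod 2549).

Baby-step giant-step with m = ceil(sqrt(2548)) = 51.
Baby table (67^j mod 2549 for j=0..50):
  0:1  1:67  2:1940  3:2530  4:1276  5:1375  6:361  7:1246
  8:1914  9:788  10:1816  11:1869  12:322  13:1182  14:175  15:1529
  16:483  17:1773  18:1537  19:1019  20:1999  21:1385  22:1031  23:254
  24:1724  25:803  26:272  27:381  28:37  29:2479  30:408  31:1846
  32:1330  33:2444  34:612  35:220  36:1995  37:1117  38:918  39:330
  40:1718  41:401  42:1377  43:495  44:28  45:1876  46:791  47:2017
  48:42  49:265  50:2461
Giant step factor: 67^(-51) ≡ 2105 (mod 2549).
Scan 669·2105^i mod 2549 for i = 0, 1, …:
  i=0: 669   i=1: 1197   i=2: 1273   i=3: 666
  i=4: 2529   i=5: 1233   i=6: 583   i=7: 1146
  i=8: 976   i=9: 2535     …   i=26: 2417
  i=27: 2530
Match at i=27, j=3: x = 27·51 + 3 = 1380.

1380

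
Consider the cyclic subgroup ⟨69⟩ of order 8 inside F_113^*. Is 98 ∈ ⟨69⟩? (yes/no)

⟨69⟩ has order 8; its elements mod 113 are {1, 15, 18, 44, 69, 95, 98, 112}.
98 is in this set.

yes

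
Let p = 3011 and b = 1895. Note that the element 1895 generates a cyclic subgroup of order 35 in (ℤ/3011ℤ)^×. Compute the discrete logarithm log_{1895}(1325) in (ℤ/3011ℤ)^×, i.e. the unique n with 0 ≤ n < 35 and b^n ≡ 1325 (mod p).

8

Successive powers of 1895 modulo 3011:
  1895^0=1  1895^1=1895  1895^2=1913  1895^3=2902  1895^4=1204  1895^5=2253
  1895^6=2848  1895^7=1248  1895^8=1325
So 1895^8 ≡ 1325 (mod 3011), giving n = 8.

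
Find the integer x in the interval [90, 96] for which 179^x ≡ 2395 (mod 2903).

Compute 179^90 mod 2903 = 1846, then multiply by 179 repeatedly:
  179^90=1846  179^91=2395
Found 2395 at exponent 91.

91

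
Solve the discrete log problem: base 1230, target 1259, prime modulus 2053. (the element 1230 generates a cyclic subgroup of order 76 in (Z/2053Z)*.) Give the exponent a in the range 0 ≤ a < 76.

70

Baby-step giant-step with m = ceil(sqrt(76)) = 9.
Baby table (1230^j mod 2053 for j=0..8):
  0:1  1:1230  2:1892  3:1111  4:1285  5:1793  6:468  7:800
  8:613
Giant step factor: 1230^(-9) ≡ 598 (mod 2053).
Scan 1259·598^i mod 2053 for i = 0, 1, …:
  i=0: 1259   i=1: 1484   i=2: 536   i=3: 260
  i=4: 1505   i=5: 776   i=6: 70   i=7: 800
Match at i=7, j=7: a = 7·9 + 7 = 70.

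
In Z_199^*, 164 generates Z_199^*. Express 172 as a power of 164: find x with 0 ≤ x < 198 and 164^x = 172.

Baby-step giant-step with m = ceil(sqrt(198)) = 15.
Baby table (164^j mod 199 for j=0..14):
  0:1  1:164  2:31  3:109  4:165  5:195  6:140  7:75
  8:161  9:136  10:16  11:37  12:98  13:152  14:53
Giant step factor: 164^(-15) ≡ 171 (mod 199).
Scan 172·171^i mod 199 for i = 0, 1, …:
  i=0: 172   i=1: 159   i=2: 125   i=3: 82
  i=4: 92   i=5: 11   i=6: 90   i=7: 67
  i=8: 114   i=9: 191   i=10: 25   i=11: 96
  i=12: 98
Match at i=12, j=12: x = 12·15 + 12 = 192.

192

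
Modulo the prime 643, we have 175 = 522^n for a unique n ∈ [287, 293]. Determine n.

Compute 522^287 mod 643 = 511, then multiply by 522 repeatedly:
  522^287=511  522^288=540  522^289=246  522^290=455  522^291=243
  522^292=175
Found 175 at exponent 292.

292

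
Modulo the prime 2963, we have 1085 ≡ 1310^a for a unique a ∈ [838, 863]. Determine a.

Compute 1310^838 mod 2963 = 906, then multiply by 1310 repeatedly:
  1310^838=906  1310^839=1660  1310^840=2721  1310^841=21  1310^842=843
  1310^843=2094  1310^844=2365  1310^845=1815  1310^846=1324  1310^847=1085
Found 1085 at exponent 847.

847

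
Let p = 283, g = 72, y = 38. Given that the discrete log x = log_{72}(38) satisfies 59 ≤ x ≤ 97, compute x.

72

Compute 72^59 mod 283 = 50, then multiply by 72 repeatedly:
  72^59=50  72^60=204  72^61=255  72^62=248  72^63=27
  72^64=246  72^65=166  72^66=66  72^67=224  72^68=280
  72^69=67  72^70=13  72^71=87  72^72=38
Found 38 at exponent 72.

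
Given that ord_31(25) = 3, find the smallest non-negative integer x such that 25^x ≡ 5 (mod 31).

2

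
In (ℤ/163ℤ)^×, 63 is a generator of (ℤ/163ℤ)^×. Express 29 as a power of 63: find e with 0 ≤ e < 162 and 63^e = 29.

97

Baby-step giant-step with m = ceil(sqrt(162)) = 13.
Baby table (63^j mod 163 for j=0..12):
  0:1  1:63  2:57  3:5  4:152  5:122  6:25  7:108
  8:121  9:125  10:51  11:116  12:136
Giant step factor: 63^(-13) ≡ 101 (mod 163).
Scan 29·101^i mod 163 for i = 0, 1, …:
  i=0: 29   i=1: 158   i=2: 147   i=3: 14
  i=4: 110   i=5: 26   i=6: 18   i=7: 25
Match at i=7, j=6: e = 7·13 + 6 = 97.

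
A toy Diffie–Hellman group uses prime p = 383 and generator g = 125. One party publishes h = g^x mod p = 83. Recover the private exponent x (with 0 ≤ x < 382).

223

Baby-step giant-step with m = ceil(sqrt(382)) = 20.
Baby table (125^j mod 383 for j=0..19):
  0:1  1:125  2:305  3:208  4:339  5:245  6:368  7:40
  8:21  9:327  10:277  11:155  12:225  13:166  14:68  15:74
  16:58  17:356  18:72  19:191
Giant step factor: 125^(-20) ≡ 288 (mod 383).
Scan 83·288^i mod 383 for i = 0, 1, …:
  i=0: 83   i=1: 158   i=2: 310   i=3: 41
  i=4: 318   i=5: 47   i=6: 131   i=7: 194
  i=8: 337   i=9: 157   i=10: 22   i=11: 208
Match at i=11, j=3: x = 11·20 + 3 = 223.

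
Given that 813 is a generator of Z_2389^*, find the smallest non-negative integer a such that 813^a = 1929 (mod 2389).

Baby-step giant-step with m = ceil(sqrt(2388)) = 49.
Baby table (813^j mod 2389 for j=0..48):
  0:1  1:813  2:1605  3:471  4:683  5:1031  6:2053  7:1567
  8:634  9:1807  10:2245  11:2378  12:613  13:1457  14:1986  15:2043
  16:604  17:1307  18:1875  19:193  20:1624  21:1584  22:121  23:424
  24:696  25:2044  26:1417  27:523  28:2346  29:876  30:266  31:1248
  32:1688  33:1058  34:114  35:1900  36:1406  37:1136  38:1414  39:473
  40:2309  41:1852  42:606  43:544  44:307  45:1135  46:601  47:1257
  48:1838
Giant step factor: 813^(-49) ≡ 1780 (mod 2389).
Scan 1929·1780^i mod 2389 for i = 0, 1, …:
  i=0: 1929   i=1: 627   i=2: 397   i=3: 1905
  i=4: 909   i=5: 667   i=6: 2316   i=7: 1455
  i=8: 224   i=9: 2146     …   i=42: 880
  i=43: 1605
Match at i=43, j=2: a = 43·49 + 2 = 2109.

2109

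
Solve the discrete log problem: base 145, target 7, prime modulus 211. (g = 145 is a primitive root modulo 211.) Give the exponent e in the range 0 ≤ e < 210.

149

Baby-step giant-step with m = ceil(sqrt(210)) = 15.
Baby table (145^j mod 211 for j=0..14):
  0:1  1:145  2:136  3:97  4:139  5:110  6:125  7:190
  8:120  9:98  10:73  11:35  12:11  13:118  14:19
Giant step factor: 145^(-15) ≡ 88 (mod 211).
Scan 7·88^i mod 211 for i = 0, 1, …:
  i=0: 7   i=1: 194   i=2: 192   i=3: 16
  i=4: 142   i=5: 47   i=6: 127   i=7: 204
  i=8: 17   i=9: 19
Match at i=9, j=14: e = 9·15 + 14 = 149.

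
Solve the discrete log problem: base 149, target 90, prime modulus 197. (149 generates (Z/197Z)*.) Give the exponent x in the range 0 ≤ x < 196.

48

Baby-step giant-step with m = ceil(sqrt(196)) = 14.
Baby table (149^j mod 197 for j=0..13):
  0:1  1:149  2:137  3:122  4:54  5:166  6:109  7:87
  8:158  9:99  10:173  11:167  12:61  13:27
Giant step factor: 149^(-14) ≡ 19 (mod 197).
Scan 90·19^i mod 197 for i = 0, 1, …:
  i=0: 90   i=1: 134   i=2: 182   i=3: 109
Match at i=3, j=6: x = 3·14 + 6 = 48.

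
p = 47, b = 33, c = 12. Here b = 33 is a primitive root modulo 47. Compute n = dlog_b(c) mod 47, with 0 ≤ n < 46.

Baby-step giant-step with m = ceil(sqrt(46)) = 7.
Baby table (33^j mod 47 for j=0..6):
  0:1  1:33  2:8  3:29  4:17  5:44  6:42
Giant step factor: 33^(-7) ≡ 45 (mod 47).
Scan 12·45^i mod 47 for i = 0, 1, …:
  i=0: 12   i=1: 23   i=2: 1
Match at i=2, j=0: n = 2·7 + 0 = 14.

14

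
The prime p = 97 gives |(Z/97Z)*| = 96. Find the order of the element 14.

96

The order of 14 must divide p − 1 = 96 = 2^5 · 3.
Divisors: 1, 2, 3, 4, 6, 8, 12, 16, 24, 32, 48, 96.
Check each in increasing order: 14^1 ≡ 14;  14^2 ≡ 2;  14^3 ≡ 28;  14^4 ≡ 4;  14^6 ≡ 8;  14^8 ≡ 16;  14^12 ≡ 64;  14^16 ≡ 62;  14^24 ≡ 22;  14^32 ≡ 61;  14^48 ≡ 96;  14^96 ≡ 1.
Smallest exponent giving 1 is 96.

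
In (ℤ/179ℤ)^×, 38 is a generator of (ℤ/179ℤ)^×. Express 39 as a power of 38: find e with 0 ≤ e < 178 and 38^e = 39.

72

Baby-step giant-step with m = ceil(sqrt(178)) = 14.
Baby table (38^j mod 179 for j=0..13):
  0:1  1:38  2:12  3:98  4:144  5:102  6:117  7:150
  8:151  9:10  10:22  11:120  12:85  13:8
Giant step factor: 38^(-14) ≡ 116 (mod 179).
Scan 39·116^i mod 179 for i = 0, 1, …:
  i=0: 39   i=1: 49   i=2: 135   i=3: 87
  i=4: 68   i=5: 12
Match at i=5, j=2: e = 5·14 + 2 = 72.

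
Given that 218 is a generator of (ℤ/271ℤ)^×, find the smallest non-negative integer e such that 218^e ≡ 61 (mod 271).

98

Baby-step giant-step with m = ceil(sqrt(270)) = 17.
Baby table (218^j mod 271 for j=0..16):
  0:1  1:218  2:99  3:173  4:45  5:54  6:119  7:197
  8:128  9:262  10:206  11:193  12:69  13:137  14:56  15:13
  16:124
Giant step factor: 218^(-17) ≡ 267 (mod 271).
Scan 61·267^i mod 271 for i = 0, 1, …:
  i=0: 61   i=1: 27   i=2: 163   i=3: 161
  i=4: 169   i=5: 137
Match at i=5, j=13: e = 5·17 + 13 = 98.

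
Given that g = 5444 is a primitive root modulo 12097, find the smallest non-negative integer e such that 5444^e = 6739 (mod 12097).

11467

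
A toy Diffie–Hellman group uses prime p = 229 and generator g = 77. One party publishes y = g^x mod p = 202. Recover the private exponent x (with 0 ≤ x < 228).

Baby-step giant-step with m = ceil(sqrt(228)) = 16.
Baby table (77^j mod 229 for j=0..15):
  0:1  1:77  2:204  3:136  4:167  5:35  6:176  7:41
  8:180  9:120  10:80  11:206  12:61  13:117  14:78  15:52
Giant step factor: 77^(-16) ≡ 196 (mod 229).
Scan 202·196^i mod 229 for i = 0, 1, …:
  i=0: 202   i=1: 204
Match at i=1, j=2: x = 1·16 + 2 = 18.

18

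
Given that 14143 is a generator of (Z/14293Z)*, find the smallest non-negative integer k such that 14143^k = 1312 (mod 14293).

Baby-step giant-step with m = ceil(sqrt(14292)) = 120.
Baby table (14143^j mod 14293 for j=0..119):
  0:1  1:14143  2:8207  3:12441  4:6233  5:8388  6:13877  7:5228
  8:1915  9:12903  10:8398  11:12377  12:1540  13:11981  14:3768  15:6520
  16:8217  17:10941  18:2545  19:4161  20:4742  21:3350  22:12048  23:8011
  24:13255  25:12770  26:14055  27:7114  28:4875  29:11986  30:3018  31:4676
  32:13250  33:13520  34:1606  35:2081  36:2296  37:12925  38:5098  39:7122
  40:3675  41:6177  42:2495  43:11661  44:8889  45:10192  46:551  47:3108
  48:5469  49:8644  50:4063  51:5149  52:13765  53:7735  54:11776  55:5932
  56:10659  57:1966  58:5253  59:12458  60:3683  61:4977  62:10979  63:11138
  64:1581  65:5831  66:11516  67:2053  68:6496  69:11817  70:14075  71:4114
  72:11792  73:3532  74:13334  75:920  76:4930  77:3736  78:11320  79:2867
  80:13033  81:3191  82:7312  83:3761  84:7570  85:7940  86:9612  87:1793
  88:2617  89:7654  90:9633  91:12936  92:3448  93:11641  94:11889  95:3275
  96:9005  97:7085  98:9225  99:2671  100:13847  101:9728  102:12979  103:11291
  104:7217  105:3718  106:14020  107:12364  108:3490  109:5341  110:13551  111:11249
  112:13517  113:2056  114:6046  115:7852  116:8519  117:8520  118:8370  119:2284
Giant step factor: 14143^(-120) ≡ 1158 (mod 14293).
Scan 1312·1158^i mod 14293 for i = 0, 1, …:
  i=0: 1312   i=1: 4238   i=2: 5105   i=3: 8581
  i=4: 3163   i=5: 3746   i=6: 7089   i=7: 4880
  i=8: 5305   i=9: 11493     …   i=27: 7339
  i=28: 8520
Match at i=28, j=117: k = 28·120 + 117 = 3477.

3477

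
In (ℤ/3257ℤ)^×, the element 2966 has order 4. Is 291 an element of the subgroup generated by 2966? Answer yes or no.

291 ∈ ⟨2966⟩ iff 291^4 ≡ 1 (mod 3257), since |⟨2966⟩| = 4.
291^4 mod 3257 = 1.
Since 1 = 1, 291 lies in the subgroup.

yes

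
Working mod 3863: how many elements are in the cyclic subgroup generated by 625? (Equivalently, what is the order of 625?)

The order of 625 must divide p − 1 = 3862 = 2 · 1931.
Divisors: 1, 2, 1931, 3862.
Check each in increasing order: 625^1 ≡ 625;  625^2 ≡ 462;  625^1931 ≡ 1.
Smallest exponent giving 1 is 1931.

1931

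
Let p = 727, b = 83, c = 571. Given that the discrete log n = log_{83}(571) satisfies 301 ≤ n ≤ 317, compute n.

Compute 83^301 mod 727 = 366, then multiply by 83 repeatedly:
  83^301=366  83^302=571
Found 571 at exponent 302.

302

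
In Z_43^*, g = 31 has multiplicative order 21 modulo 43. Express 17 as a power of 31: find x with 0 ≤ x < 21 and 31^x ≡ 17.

11

Successive powers of 31 modulo 43:
  31^0=1  31^1=31  31^2=15  31^3=35  31^4=10  31^5=9
  31^6=21  31^7=6  31^8=14  31^9=4  31^10=38  31^11=17
So 31^11 ≡ 17 (mod 43), giving x = 11.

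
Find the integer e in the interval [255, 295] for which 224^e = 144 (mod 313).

Compute 224^255 mod 313 = 180, then multiply by 224 repeatedly:
  224^255=180  224^256=256  224^257=65  224^258=162  224^259=293
  224^260=215  224^261=271  224^262=295  224^263=37  224^264=150
  224^265=109  224^266=2  224^267=135  224^268=192  224^269=127
  224^270=278  224^271=298  224^272=83  224^273=125  224^274=143
  224^275=106  224^276=269  224^277=160  224^278=158  224^279=23
  224^280=144
Found 144 at exponent 280.

280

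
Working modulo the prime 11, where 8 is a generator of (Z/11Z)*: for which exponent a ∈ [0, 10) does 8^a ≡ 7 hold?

9

Successive powers of 8 modulo 11:
  8^0=1  8^1=8  8^2=9  8^3=6  8^4=4  8^5=10
  8^6=3  8^7=2  8^8=5  8^9=7
So 8^9 ≡ 7 (mod 11), giving a = 9.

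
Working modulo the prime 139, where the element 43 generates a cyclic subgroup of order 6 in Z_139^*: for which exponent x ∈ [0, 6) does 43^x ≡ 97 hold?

5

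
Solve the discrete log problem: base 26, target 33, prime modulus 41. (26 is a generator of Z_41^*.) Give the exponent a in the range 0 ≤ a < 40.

Successive powers of 26 modulo 41:
  26^0=1  26^1=26  26^2=20  26^3=28  26^4=31  26^5=27
  26^6=5  26^7=7  26^8=18  26^9=17  26^10=32  26^11=12
  26^12=25  26^13=35  26^14=8  26^15=3  26^16=37  26^17=19
  26^18=2  26^19=11  26^20=40  26^21=15  26^22=21  26^23=13
  26^24=10  26^25=14  26^26=36  26^27=34  26^28=23  26^29=24
  26^30=9  26^31=29  26^32=16  26^33=6  26^34=33
So 26^34 ≡ 33 (mod 41), giving a = 34.

34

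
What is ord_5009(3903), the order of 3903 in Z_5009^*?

2504

The order of 3903 must divide p − 1 = 5008 = 2^4 · 313.
Divisors: 1, 2, 4, 8, 16, 313, 626, 1252, 2504, 5008.
Check each in increasing order: 3903^1 ≡ 3903;  3903^2 ≡ 1040;  3903^4 ≡ 4665;  3903^8 ≡ 3129;  3903^16 ≡ 3055;  3903^313 ≡ 1018;  3903^626 ≡ 4470;  3903^1252 ≡ 5008;  3903^2504 ≡ 1.
Smallest exponent giving 1 is 2504.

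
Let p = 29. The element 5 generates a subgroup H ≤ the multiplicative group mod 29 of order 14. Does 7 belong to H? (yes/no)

yes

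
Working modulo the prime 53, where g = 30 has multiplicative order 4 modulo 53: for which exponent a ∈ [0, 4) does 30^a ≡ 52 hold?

2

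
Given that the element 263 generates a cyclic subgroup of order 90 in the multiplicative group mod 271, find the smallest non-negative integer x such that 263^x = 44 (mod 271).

Baby-step giant-step with m = ceil(sqrt(90)) = 10.
Baby table (263^j mod 271 for j=0..9):
  0:1  1:263  2:64  3:30  4:31  5:23  6:87  7:117
  8:148  9:171
Giant step factor: 263^(-10) ≡ 125 (mod 271).
Scan 44·125^i mod 271 for i = 0, 1, …:
  i=0: 44   i=1: 80   i=2: 244   i=3: 148
Match at i=3, j=8: x = 3·10 + 8 = 38.

38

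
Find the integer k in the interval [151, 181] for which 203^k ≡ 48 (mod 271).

Compute 203^151 mod 271 = 172, then multiply by 203 repeatedly:
  203^151=172  203^152=228  203^153=214  203^154=82  203^155=115
  203^156=39  203^157=58  203^158=121  203^159=173  203^160=160
  203^161=231  203^162=10  203^163=133  203^164=170  203^165=93
  203^166=180  203^167=226  203^168=79  203^169=48
Found 48 at exponent 169.

169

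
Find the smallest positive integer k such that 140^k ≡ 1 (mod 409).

The order of 140 must divide p − 1 = 408 = 2^3 · 3 · 17.
Divisors: 1, 2, 3, 4, 6, 8, 12, 17, 24, 34, 51, 68, 102, 136, 204, 408.
Check each in increasing order: 140^1 ≡ 140;  140^2 ≡ 377;  140^3 ≡ 19;  140^4 ≡ 206;  140^6 ≡ 361;  140^8 ≡ 309;  140^12 ≡ 259;  140^17 ≡ 402;  140^24 ≡ 5;  140^34 ≡ 49;  140^51 ≡ 66;  140^68 ≡ 356;  140^102 ≡ 266;  140^136 ≡ 355;  140^204 ≡ 408;  140^408 ≡ 1.
Smallest exponent giving 1 is 408.

408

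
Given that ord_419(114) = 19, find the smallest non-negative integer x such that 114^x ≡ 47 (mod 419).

Successive powers of 114 modulo 419:
  114^0=1  114^1=114  114^2=7  114^3=379  114^4=49  114^5=139
  114^6=343  114^7=135  114^8=306  114^9=107  114^10=47
So 114^10 ≡ 47 (mod 419), giving x = 10.

10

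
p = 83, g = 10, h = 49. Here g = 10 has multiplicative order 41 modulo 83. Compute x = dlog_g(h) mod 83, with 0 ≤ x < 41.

24

Successive powers of 10 modulo 83:
  10^0=1  10^1=10  10^2=17  10^3=4  10^4=40  10^5=68
  10^6=16  10^7=77  10^8=23  10^9=64  10^10=59  10^11=9
  10^12=7  10^13=70  10^14=36  10^15=28  10^16=31  10^17=61
  10^18=29  10^19=41  10^20=78  10^21=33  10^22=81  10^23=63
  10^24=49
So 10^24 ≡ 49 (mod 83), giving x = 24.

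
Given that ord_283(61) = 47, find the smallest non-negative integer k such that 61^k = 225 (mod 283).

6

Baby-step giant-step with m = ceil(sqrt(47)) = 7.
Baby table (61^j mod 283 for j=0..6):
  0:1  1:61  2:42  3:15  4:66  5:64  6:225
Giant step factor: 61^(-7) ≡ 281 (mod 283).
Scan 225·281^i mod 283 for i = 0, 1, …:
  i=0: 225
Match at i=0, j=6: k = 0·7 + 6 = 6.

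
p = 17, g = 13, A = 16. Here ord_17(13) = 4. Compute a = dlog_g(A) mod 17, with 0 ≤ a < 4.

2

Successive powers of 13 modulo 17:
  13^0=1  13^1=13  13^2=16
So 13^2 ≡ 16 (mod 17), giving a = 2.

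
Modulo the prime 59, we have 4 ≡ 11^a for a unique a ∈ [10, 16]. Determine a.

Compute 11^10 mod 59 = 7, then multiply by 11 repeatedly:
  11^10=7  11^11=18  11^12=21  11^13=54  11^14=4
Found 4 at exponent 14.

14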